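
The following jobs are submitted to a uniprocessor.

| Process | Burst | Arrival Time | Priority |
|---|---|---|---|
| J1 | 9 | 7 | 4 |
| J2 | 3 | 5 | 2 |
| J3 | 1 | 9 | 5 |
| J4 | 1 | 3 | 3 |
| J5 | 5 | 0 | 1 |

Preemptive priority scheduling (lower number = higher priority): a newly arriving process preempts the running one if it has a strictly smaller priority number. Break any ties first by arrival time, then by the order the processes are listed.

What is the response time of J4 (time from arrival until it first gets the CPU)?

Gantt: | J5 0-5 | J2 5-8 | J4 8-9 | J1 9-18 | J3 18-19 |
Completion: J1=18  J2=8  J3=19  J4=9  J5=5
Turnaround (C−A): J1=11  J2=3  J3=10  J4=6  J5=5
Response(J4) = first start − arrival = 8 − 3 = 5

5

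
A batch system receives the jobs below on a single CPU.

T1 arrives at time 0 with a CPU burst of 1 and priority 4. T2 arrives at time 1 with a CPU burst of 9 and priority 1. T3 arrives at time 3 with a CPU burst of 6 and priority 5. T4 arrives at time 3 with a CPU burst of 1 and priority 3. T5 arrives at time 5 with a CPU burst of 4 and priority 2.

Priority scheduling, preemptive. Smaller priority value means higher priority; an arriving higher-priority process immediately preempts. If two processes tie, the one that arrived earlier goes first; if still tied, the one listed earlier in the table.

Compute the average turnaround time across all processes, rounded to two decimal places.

Gantt: | T1 0-1 | T2 1-10 | T5 10-14 | T4 14-15 | T3 15-21 |
Completion: T1=1  T2=10  T3=21  T4=15  T5=14
Turnaround times: T1=1, T2=9, T3=18, T4=12, T5=9
Average turnaround = (1+9+18+12+9) / 5 = 49/5 = 9.80

9.80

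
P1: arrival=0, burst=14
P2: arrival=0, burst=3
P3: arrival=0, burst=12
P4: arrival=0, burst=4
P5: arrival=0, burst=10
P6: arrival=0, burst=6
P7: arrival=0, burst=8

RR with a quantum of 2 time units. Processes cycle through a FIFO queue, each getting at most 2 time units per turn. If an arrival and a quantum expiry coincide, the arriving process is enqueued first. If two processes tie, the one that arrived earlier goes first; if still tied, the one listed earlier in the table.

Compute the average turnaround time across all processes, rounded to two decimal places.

Timeline: | P1 0-2 | P2 2-4 | P3 4-6 | P4 6-8 | P5 8-10 | P6 10-12 | P7 12-14 | P1 14-16 | P2 16-17 | P3 17-19 | P4 19-21 | P5 21-23 | P6 23-25 | P7 25-27 | P1 27-29 | P3 29-31 | P5 31-33 | P6 33-35 | P7 35-37 | P1 37-39 | P3 39-41 | P5 41-43 | P7 43-45 | P1 45-47 | P3 47-49 | P5 49-51 | P1 51-53 | P3 53-55 | P1 55-57 |
Completion: P1=57  P2=17  P3=55  P4=21  P5=51  P6=35  P7=45
Turnaround (C−A): P1=57  P2=17  P3=55  P4=21  P5=51  P6=35  P7=45
Turnaround times: P1=57, P2=17, P3=55, P4=21, P5=51, P6=35, P7=45
Average turnaround = (57+17+55+21+51+35+45) / 7 = 281/7 = 40.14

40.14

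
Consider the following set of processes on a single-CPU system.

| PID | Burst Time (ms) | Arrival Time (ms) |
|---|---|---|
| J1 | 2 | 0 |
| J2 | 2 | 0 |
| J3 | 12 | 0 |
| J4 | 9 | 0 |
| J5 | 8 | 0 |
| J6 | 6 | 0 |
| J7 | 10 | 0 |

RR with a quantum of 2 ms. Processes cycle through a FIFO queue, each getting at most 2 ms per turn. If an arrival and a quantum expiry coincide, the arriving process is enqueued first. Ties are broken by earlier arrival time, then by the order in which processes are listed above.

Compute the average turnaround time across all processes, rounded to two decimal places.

31.29

Gantt: | J1 0-2 | J2 2-4 | J3 4-6 | J4 6-8 | J5 8-10 | J6 10-12 | J7 12-14 | J3 14-16 | J4 16-18 | J5 18-20 | J6 20-22 | J7 22-24 | J3 24-26 | J4 26-28 | J5 28-30 | J6 30-32 | J7 32-34 | J3 34-36 | J4 36-38 | J5 38-40 | J7 40-42 | J3 42-44 | J4 44-45 | J7 45-47 | J3 47-49 |
Completion: J1=2  J2=4  J3=49  J4=45  J5=40  J6=32  J7=47
Turnaround (C−A): J1=2  J2=4  J3=49  J4=45  J5=40  J6=32  J7=47
Turnaround times: J1=2, J2=4, J3=49, J4=45, J5=40, J6=32, J7=47
Average turnaround = (2+4+49+45+40+32+47) / 7 = 219/7 = 31.29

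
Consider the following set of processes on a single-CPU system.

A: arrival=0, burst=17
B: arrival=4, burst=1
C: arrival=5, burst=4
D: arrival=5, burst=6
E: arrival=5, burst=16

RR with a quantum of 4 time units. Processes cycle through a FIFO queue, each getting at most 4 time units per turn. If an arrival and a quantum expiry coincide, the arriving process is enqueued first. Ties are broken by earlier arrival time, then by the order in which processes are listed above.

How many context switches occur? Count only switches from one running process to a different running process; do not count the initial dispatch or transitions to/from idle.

12

Gantt: | A 0-4 | B 4-5 | A 5-9 | C 9-13 | D 13-17 | E 17-21 | A 21-25 | D 25-27 | E 27-31 | A 31-35 | E 35-39 | A 39-40 | E 40-44 |
Completion: A=40  B=5  C=13  D=27  E=44
Turnaround (C−A): A=40  B=1  C=8  D=22  E=39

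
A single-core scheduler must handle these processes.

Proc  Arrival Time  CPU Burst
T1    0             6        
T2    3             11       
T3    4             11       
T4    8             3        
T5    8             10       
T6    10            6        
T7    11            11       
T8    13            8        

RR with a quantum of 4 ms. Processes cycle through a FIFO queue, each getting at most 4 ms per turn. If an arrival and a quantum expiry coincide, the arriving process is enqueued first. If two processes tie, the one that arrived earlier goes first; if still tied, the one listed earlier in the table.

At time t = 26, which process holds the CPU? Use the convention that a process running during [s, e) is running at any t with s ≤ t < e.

Timeline: | T1 0-4 | T2 4-8 | T3 8-12 | T1 12-14 | T4 14-17 | T5 17-21 | T2 21-25 | T6 25-29 | T7 29-33 | T3 33-37 | T8 37-41 | T5 41-45 | T2 45-48 | T6 48-50 | T7 50-54 | T3 54-57 | T8 57-61 | T5 61-63 | T7 63-66 |
Completion: T1=14  T2=48  T3=57  T4=17  T5=63  T6=50  T7=66  T8=61
Turnaround (C−A): T1=14  T2=45  T3=53  T4=9  T5=55  T6=40  T7=55  T8=48

T6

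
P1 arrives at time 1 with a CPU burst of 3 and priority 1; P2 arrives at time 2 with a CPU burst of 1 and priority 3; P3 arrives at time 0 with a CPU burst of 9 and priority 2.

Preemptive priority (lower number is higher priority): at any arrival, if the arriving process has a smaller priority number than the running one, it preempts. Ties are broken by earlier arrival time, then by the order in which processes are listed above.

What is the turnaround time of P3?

12

Schedule: | P3 0-1 | P1 1-4 | P3 4-12 | P2 12-13 |
Completion: P1=4  P2=13  P3=12
Turnaround(P3) = completion − arrival = 12 − 0 = 12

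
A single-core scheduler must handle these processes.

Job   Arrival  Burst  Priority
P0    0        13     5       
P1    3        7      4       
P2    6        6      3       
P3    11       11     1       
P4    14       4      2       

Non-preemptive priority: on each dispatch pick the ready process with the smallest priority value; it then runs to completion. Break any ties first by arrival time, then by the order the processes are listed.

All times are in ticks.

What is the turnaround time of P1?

Timeline: | P0 0-13 | P3 13-24 | P4 24-28 | P2 28-34 | P1 34-41 |
Completion: P0=13  P1=41  P2=34  P3=24  P4=28
Turnaround (C−A): P0=13  P1=38  P2=28  P3=13  P4=14
Turnaround(P1) = completion − arrival = 41 − 3 = 38

38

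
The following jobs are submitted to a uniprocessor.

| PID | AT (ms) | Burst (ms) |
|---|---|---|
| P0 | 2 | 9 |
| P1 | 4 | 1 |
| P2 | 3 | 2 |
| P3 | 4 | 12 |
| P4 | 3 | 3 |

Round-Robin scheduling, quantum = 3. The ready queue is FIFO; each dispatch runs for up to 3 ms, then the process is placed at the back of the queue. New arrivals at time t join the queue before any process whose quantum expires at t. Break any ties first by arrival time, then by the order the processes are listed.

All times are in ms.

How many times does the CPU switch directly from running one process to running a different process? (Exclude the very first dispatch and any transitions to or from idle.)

Gantt: | idle 0-2 | P0 2-5 | P2 5-7 | P4 7-10 | P1 10-11 | P3 11-14 | P0 14-17 | P3 17-20 | P0 20-23 | P3 23-29 |
Completion: P0=23  P1=11  P2=7  P3=29  P4=10

8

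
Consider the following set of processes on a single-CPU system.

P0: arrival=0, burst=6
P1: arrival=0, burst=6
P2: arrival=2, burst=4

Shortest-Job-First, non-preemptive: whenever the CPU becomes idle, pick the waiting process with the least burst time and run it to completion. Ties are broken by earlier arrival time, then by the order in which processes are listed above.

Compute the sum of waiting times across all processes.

14

Gantt: | P0 0-6 | P2 6-10 | P1 10-16 |
Completion: P0=6  P1=16  P2=10
Turnaround (C−A): P0=6  P1=16  P2=8
Waiting = turnaround − burst: P0=0, P1=10, P2=4
Total waiting = 0 + 10 + 4 = 14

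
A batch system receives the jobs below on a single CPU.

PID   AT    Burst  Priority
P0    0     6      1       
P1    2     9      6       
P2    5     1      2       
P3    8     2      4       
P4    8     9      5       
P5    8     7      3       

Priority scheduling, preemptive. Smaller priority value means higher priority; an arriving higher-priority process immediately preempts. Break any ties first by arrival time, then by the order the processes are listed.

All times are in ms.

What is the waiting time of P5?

0

Gantt: | P0 0-6 | P2 6-7 | P1 7-8 | P5 8-15 | P3 15-17 | P4 17-26 | P1 26-34 |
Completion: P0=6  P1=34  P2=7  P3=17  P4=26  P5=15
Turnaround (C−A): P0=6  P1=32  P2=2  P3=9  P4=18  P5=7
Waiting(P5) = turnaround − burst = 7 − 7 = 0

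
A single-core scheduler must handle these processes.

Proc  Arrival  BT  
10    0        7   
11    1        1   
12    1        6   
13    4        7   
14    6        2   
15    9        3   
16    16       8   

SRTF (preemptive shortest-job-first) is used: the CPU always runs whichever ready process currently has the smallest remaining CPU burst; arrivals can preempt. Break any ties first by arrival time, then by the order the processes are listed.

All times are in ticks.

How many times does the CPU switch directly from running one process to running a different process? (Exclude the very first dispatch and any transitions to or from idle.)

7

Gantt: | 10 0-1 | 11 1-2 | 10 2-8 | 14 8-10 | 15 10-13 | 12 13-19 | 13 19-26 | 16 26-34 |
Completion: 10=8  11=2  12=19  13=26  14=10  15=13  16=34
Turnaround (C−A): 10=8  11=1  12=18  13=22  14=4  15=4  16=18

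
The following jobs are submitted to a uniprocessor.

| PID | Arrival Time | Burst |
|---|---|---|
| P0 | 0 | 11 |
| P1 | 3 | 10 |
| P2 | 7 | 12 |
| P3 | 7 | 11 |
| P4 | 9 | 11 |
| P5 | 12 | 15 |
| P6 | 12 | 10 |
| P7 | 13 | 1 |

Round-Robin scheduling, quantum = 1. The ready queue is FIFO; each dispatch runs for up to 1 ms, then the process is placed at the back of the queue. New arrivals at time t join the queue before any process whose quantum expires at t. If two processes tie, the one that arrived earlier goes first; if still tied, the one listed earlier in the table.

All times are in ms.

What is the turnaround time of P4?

Timeline: | P0 0-3 | P1 3-4 | P0 4-5 | P1 5-6 | P0 6-7 | P1 7-8 | P2 8-9 | P3 9-10 | P0 10-11 | P1 11-12 | P4 12-13 | P2 13-14 | P3 14-15 | P0 15-16 | P5 16-17 | P6 17-18 | P1 18-19 | P7 19-20 | P4 20-21 | P2 21-22 | P3 22-23 | P0 23-24 | P5 24-25 | P6 25-26 | P1 26-27 | P4 27-28 | P2 28-29 | P3 29-30 | P0 30-31 | P5 31-32 | P6 32-33 | P1 33-34 | P4 34-35 | P2 35-36 | P3 36-37 | P0 37-38 | P5 38-39 | P6 39-40 | P1 40-41 | P4 41-42 | P2 42-43 | P3 43-44 | P0 44-45 | P5 45-46 | P6 46-47 | P1 47-48 | P4 48-49 | P2 49-50 | P3 50-51 | P5 51-52 | P6 52-53 | P1 53-54 | P4 54-55 | P2 55-56 | P3 56-57 | P5 57-58 | P6 58-59 | P4 59-60 | P2 60-61 | P3 61-62 | P5 62-63 | P6 63-64 | P4 64-65 | P2 65-66 | P3 66-67 | P5 67-68 | P6 68-69 | P4 69-70 | P2 70-71 | P3 71-72 | P5 72-73 | P6 73-74 | P4 74-75 | P2 75-76 | P5 76-81 |
Completion: P0=45  P1=54  P2=76  P3=72  P4=75  P5=81  P6=74  P7=20
Turnaround (C−A): P0=45  P1=51  P2=69  P3=65  P4=66  P5=69  P6=62  P7=7
Turnaround(P4) = completion − arrival = 75 − 9 = 66

66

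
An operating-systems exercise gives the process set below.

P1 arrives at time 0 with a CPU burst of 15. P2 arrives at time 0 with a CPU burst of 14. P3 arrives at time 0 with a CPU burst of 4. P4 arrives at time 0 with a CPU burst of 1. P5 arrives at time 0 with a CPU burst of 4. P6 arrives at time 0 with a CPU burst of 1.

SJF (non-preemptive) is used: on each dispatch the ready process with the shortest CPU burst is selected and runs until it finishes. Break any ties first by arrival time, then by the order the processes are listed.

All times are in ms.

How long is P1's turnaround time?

Gantt: | P4 0-1 | P6 1-2 | P3 2-6 | P5 6-10 | P2 10-24 | P1 24-39 |
Completion: P1=39  P2=24  P3=6  P4=1  P5=10  P6=2
Turnaround (C−A): P1=39  P2=24  P3=6  P4=1  P5=10  P6=2
Turnaround(P1) = completion − arrival = 39 − 0 = 39

39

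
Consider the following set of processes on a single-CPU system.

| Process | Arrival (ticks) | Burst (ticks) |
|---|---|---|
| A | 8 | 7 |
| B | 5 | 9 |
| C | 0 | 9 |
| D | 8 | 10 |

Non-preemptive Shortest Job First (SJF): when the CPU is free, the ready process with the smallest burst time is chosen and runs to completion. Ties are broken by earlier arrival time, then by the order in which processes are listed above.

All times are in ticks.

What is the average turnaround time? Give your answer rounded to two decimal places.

16.00

Schedule: | C 0-9 | A 9-16 | B 16-25 | D 25-35 |
Completion: A=16  B=25  C=9  D=35
Turnaround (C−A): A=8  B=20  C=9  D=27
Turnaround times: A=8, B=20, C=9, D=27
Average turnaround = (8+20+9+27) / 4 = 64/4 = 16.00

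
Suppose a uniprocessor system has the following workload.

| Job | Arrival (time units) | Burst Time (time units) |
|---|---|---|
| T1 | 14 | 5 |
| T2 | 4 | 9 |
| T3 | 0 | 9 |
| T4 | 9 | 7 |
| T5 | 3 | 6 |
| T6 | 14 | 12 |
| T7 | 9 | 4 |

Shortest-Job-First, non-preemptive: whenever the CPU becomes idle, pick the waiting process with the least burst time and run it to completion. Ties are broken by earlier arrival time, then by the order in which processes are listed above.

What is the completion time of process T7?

Timeline: | T3 0-9 | T7 9-13 | T5 13-19 | T1 19-24 | T4 24-31 | T2 31-40 | T6 40-52 |
Completion: T1=24  T2=40  T3=9  T4=31  T5=19  T6=52  T7=13
Turnaround (C−A): T1=10  T2=36  T3=9  T4=22  T5=16  T6=38  T7=4

13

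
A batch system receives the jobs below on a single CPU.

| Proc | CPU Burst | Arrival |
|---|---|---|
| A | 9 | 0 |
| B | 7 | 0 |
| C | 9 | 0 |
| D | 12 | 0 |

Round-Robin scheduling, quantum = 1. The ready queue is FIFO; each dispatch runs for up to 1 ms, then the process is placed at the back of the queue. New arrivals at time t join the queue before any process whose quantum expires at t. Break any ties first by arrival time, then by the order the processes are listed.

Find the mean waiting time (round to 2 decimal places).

22.75

Timeline: | A 0-1 | B 1-2 | C 2-3 | D 3-4 | A 4-5 | B 5-6 | C 6-7 | D 7-8 | A 8-9 | B 9-10 | C 10-11 | D 11-12 | A 12-13 | B 13-14 | C 14-15 | D 15-16 | A 16-17 | B 17-18 | C 18-19 | D 19-20 | A 20-21 | B 21-22 | C 22-23 | D 23-24 | A 24-25 | B 25-26 | C 26-27 | D 27-28 | A 28-29 | C 29-30 | D 30-31 | A 31-32 | C 32-33 | D 33-37 |
Completion: A=32  B=26  C=33  D=37
Waiting times: A=23, B=19, C=24, D=25
Average waiting = (23+19+24+25) / 4 = 91/4 = 22.75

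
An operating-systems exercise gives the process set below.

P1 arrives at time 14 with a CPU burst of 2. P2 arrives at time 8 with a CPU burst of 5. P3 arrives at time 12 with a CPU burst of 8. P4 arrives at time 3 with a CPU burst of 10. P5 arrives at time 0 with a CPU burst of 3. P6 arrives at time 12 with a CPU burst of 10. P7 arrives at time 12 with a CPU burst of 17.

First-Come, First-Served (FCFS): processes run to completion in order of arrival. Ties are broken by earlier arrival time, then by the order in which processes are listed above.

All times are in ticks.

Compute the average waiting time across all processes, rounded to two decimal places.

12.57

Schedule: | P5 0-3 | P4 3-13 | P2 13-18 | P3 18-26 | P6 26-36 | P7 36-53 | P1 53-55 |
Completion: P1=55  P2=18  P3=26  P4=13  P5=3  P6=36  P7=53
Turnaround (C−A): P1=41  P2=10  P3=14  P4=10  P5=3  P6=24  P7=41
Waiting times: P1=39, P2=5, P3=6, P4=0, P5=0, P6=14, P7=24
Average waiting = (39+5+6+0+0+14+24) / 7 = 88/7 = 12.57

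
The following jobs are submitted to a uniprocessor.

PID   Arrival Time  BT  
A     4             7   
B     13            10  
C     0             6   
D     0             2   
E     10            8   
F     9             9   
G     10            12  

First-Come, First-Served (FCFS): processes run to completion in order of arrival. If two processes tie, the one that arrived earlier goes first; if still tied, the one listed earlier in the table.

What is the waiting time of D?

Gantt: | C 0-6 | D 6-8 | A 8-15 | F 15-24 | E 24-32 | G 32-44 | B 44-54 |
Completion: A=15  B=54  C=6  D=8  E=32  F=24  G=44
Turnaround (C−A): A=11  B=41  C=6  D=8  E=22  F=15  G=34
Waiting(D) = turnaround − burst = 8 − 2 = 6

6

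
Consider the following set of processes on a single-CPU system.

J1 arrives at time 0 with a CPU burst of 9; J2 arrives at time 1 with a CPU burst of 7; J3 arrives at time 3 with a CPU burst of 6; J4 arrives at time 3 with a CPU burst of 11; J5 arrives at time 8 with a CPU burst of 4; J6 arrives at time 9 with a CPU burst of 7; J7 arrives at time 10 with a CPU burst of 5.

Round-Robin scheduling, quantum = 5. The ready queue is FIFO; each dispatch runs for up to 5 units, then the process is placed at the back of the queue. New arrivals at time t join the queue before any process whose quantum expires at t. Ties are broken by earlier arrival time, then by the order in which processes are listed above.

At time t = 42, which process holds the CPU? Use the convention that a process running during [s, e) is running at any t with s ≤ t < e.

Schedule: | J1 0-5 | J2 5-10 | J3 10-15 | J4 15-20 | J1 20-24 | J5 24-28 | J6 28-33 | J7 33-38 | J2 38-40 | J3 40-41 | J4 41-46 | J6 46-48 | J4 48-49 |
Completion: J1=24  J2=40  J3=41  J4=49  J5=28  J6=48  J7=38

J4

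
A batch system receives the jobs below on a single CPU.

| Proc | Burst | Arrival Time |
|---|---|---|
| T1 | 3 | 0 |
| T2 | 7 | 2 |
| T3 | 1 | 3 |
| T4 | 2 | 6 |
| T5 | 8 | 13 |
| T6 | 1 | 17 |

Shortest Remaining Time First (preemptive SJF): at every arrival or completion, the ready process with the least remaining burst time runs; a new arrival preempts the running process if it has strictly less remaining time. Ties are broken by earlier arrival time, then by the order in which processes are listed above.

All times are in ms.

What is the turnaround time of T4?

Timeline: | T1 0-3 | T3 3-4 | T2 4-6 | T4 6-8 | T2 8-13 | T5 13-17 | T6 17-18 | T5 18-22 |
Completion: T1=3  T2=13  T3=4  T4=8  T5=22  T6=18
Turnaround(T4) = completion − arrival = 8 − 6 = 2

2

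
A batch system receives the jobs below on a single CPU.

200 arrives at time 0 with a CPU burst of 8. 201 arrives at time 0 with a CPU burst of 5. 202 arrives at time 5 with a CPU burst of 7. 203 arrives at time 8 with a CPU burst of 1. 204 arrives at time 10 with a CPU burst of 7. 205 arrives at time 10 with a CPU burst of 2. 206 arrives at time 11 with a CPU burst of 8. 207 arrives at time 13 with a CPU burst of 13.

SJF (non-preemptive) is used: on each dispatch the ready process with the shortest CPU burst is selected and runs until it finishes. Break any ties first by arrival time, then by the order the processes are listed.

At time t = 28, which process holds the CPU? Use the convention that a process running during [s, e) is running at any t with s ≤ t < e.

200

Timeline: | 201 0-5 | 202 5-12 | 203 12-13 | 205 13-15 | 204 15-22 | 200 22-30 | 206 30-38 | 207 38-51 |
Completion: 200=30  201=5  202=12  203=13  204=22  205=15  206=38  207=51
Turnaround (C−A): 200=30  201=5  202=7  203=5  204=12  205=5  206=27  207=38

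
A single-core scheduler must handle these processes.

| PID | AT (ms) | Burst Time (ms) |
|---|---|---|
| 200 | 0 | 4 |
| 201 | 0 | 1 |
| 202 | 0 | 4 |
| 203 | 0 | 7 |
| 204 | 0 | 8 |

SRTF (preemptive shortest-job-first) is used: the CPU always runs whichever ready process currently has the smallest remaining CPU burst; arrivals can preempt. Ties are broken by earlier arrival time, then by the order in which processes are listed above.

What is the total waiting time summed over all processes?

31

Timeline: | 201 0-1 | 200 1-5 | 202 5-9 | 203 9-16 | 204 16-24 |
Completion: 200=5  201=1  202=9  203=16  204=24
Turnaround (C−A): 200=5  201=1  202=9  203=16  204=24
Waiting = turnaround − burst: 200=1, 201=0, 202=5, 203=9, 204=16
Total waiting = 1 + 0 + 5 + 9 + 16 = 31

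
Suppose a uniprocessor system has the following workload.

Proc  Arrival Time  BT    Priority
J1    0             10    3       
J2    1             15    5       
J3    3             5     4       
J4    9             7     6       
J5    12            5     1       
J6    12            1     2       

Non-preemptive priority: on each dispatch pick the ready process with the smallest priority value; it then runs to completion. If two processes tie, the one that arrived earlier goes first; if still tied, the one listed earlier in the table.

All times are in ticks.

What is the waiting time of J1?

0

Schedule: | J1 0-10 | J3 10-15 | J5 15-20 | J6 20-21 | J2 21-36 | J4 36-43 |
Completion: J1=10  J2=36  J3=15  J4=43  J5=20  J6=21
Turnaround (C−A): J1=10  J2=35  J3=12  J4=34  J5=8  J6=9
Waiting(J1) = turnaround − burst = 10 − 10 = 0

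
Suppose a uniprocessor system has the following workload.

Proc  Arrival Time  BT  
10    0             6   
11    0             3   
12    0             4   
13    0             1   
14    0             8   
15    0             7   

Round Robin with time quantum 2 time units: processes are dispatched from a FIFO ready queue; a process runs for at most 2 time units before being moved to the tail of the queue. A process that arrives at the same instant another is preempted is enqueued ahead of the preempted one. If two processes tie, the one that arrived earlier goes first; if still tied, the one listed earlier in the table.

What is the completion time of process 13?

Gantt: | 10 0-2 | 11 2-4 | 12 4-6 | 13 6-7 | 14 7-9 | 15 9-11 | 10 11-13 | 11 13-14 | 12 14-16 | 14 16-18 | 15 18-20 | 10 20-22 | 14 22-24 | 15 24-26 | 14 26-28 | 15 28-29 |
Completion: 10=22  11=14  12=16  13=7  14=28  15=29
Turnaround (C−A): 10=22  11=14  12=16  13=7  14=28  15=29

7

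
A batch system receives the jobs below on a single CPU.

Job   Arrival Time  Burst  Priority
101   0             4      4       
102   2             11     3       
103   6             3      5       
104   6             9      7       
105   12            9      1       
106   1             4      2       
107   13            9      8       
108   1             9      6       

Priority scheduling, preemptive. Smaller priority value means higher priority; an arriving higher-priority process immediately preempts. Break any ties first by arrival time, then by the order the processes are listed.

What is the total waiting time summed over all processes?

Gantt: | 101 0-1 | 106 1-5 | 102 5-12 | 105 12-21 | 102 21-25 | 101 25-28 | 103 28-31 | 108 31-40 | 104 40-49 | 107 49-58 |
Completion: 101=28  102=25  103=31  104=49  105=21  106=5  107=58  108=40
Turnaround (C−A): 101=28  102=23  103=25  104=43  105=9  106=4  107=45  108=39
Waiting = turnaround − burst: 101=24, 102=12, 103=22, 104=34, 105=0, 106=0, 107=36, 108=30
Total waiting = 24 + 12 + 22 + 34 + 0 + 0 + 36 + 30 = 158

158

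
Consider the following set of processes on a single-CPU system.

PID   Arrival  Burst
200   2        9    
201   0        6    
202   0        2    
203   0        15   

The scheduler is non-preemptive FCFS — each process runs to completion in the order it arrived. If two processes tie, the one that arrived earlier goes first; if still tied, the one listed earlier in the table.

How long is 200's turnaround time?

Timeline: | 201 0-6 | 202 6-8 | 203 8-23 | 200 23-32 |
Completion: 200=32  201=6  202=8  203=23
Turnaround(200) = completion − arrival = 32 − 2 = 30

30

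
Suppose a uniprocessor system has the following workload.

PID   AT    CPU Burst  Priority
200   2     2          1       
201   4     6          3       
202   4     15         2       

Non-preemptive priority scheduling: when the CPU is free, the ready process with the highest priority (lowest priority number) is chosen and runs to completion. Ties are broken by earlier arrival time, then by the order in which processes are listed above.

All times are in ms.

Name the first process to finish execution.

200

Schedule: | idle 0-2 | 200 2-4 | 202 4-19 | 201 19-25 |
Completion: 200=4  201=25  202=19
Turnaround (C−A): 200=2  201=21  202=15
Finish order: 200 → 202 → 201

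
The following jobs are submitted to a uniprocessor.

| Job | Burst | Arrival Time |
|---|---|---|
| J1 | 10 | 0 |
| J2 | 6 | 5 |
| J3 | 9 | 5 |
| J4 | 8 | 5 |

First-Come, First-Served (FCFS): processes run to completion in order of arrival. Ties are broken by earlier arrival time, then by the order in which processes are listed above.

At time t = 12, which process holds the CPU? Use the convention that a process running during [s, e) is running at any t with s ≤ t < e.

J2

Gantt: | J1 0-10 | J2 10-16 | J3 16-25 | J4 25-33 |
Completion: J1=10  J2=16  J3=25  J4=33
Turnaround (C−A): J1=10  J2=11  J3=20  J4=28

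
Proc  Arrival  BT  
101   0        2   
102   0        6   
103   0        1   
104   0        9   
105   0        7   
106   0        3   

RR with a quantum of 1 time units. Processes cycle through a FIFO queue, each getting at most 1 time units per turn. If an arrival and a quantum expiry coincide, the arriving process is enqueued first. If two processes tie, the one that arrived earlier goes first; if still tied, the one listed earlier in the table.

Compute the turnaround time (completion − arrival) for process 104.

Schedule: | 101 0-1 | 102 1-2 | 103 2-3 | 104 3-4 | 105 4-5 | 106 5-6 | 101 6-7 | 102 7-8 | 104 8-9 | 105 9-10 | 106 10-11 | 102 11-12 | 104 12-13 | 105 13-14 | 106 14-15 | 102 15-16 | 104 16-17 | 105 17-18 | 102 18-19 | 104 19-20 | 105 20-21 | 102 21-22 | 104 22-23 | 105 23-24 | 104 24-25 | 105 25-26 | 104 26-28 |
Completion: 101=7  102=22  103=3  104=28  105=26  106=15
Turnaround (C−A): 101=7  102=22  103=3  104=28  105=26  106=15
Turnaround(104) = completion − arrival = 28 − 0 = 28

28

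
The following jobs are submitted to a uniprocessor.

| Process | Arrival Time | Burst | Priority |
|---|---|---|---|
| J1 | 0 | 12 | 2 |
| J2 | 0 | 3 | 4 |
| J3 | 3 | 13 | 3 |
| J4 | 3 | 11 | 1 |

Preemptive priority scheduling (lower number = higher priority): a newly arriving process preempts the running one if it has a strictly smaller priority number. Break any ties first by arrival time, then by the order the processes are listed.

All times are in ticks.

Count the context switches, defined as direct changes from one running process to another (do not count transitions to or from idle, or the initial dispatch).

Gantt: | J1 0-3 | J4 3-14 | J1 14-23 | J3 23-36 | J2 36-39 |
Completion: J1=23  J2=39  J3=36  J4=14

4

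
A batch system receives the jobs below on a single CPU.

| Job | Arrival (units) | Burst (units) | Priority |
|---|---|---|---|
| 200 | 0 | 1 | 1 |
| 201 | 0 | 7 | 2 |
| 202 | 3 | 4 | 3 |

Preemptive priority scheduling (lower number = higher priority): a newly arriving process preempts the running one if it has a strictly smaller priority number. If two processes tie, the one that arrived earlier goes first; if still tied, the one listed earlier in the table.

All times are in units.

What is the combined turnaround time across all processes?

18

Schedule: | 200 0-1 | 201 1-8 | 202 8-12 |
Completion: 200=1  201=8  202=12
Turnaround (C−A): 200=1  201=8  202=9
Turnaround = completion − arrival: 200=1, 201=8, 202=9
Total turnaround = 1 + 8 + 9 = 18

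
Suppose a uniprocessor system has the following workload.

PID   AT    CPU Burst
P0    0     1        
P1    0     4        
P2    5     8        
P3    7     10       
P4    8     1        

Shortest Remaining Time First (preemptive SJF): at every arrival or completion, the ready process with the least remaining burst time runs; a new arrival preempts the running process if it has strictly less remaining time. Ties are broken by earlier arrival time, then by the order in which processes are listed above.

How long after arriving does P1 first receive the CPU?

Schedule: | P0 0-1 | P1 1-5 | P2 5-8 | P4 8-9 | P2 9-14 | P3 14-24 |
Completion: P0=1  P1=5  P2=14  P3=24  P4=9
Turnaround (C−A): P0=1  P1=5  P2=9  P3=17  P4=1
Response(P1) = first start − arrival = 1 − 0 = 1

1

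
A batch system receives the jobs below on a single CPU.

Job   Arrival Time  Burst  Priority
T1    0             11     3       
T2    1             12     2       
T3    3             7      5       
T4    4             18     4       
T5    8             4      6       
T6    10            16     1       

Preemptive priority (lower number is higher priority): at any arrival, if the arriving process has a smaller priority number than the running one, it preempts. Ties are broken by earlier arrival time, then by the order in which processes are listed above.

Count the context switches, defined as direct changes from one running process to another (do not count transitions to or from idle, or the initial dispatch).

Gantt: | T1 0-1 | T2 1-10 | T6 10-26 | T2 26-29 | T1 29-39 | T4 39-57 | T3 57-64 | T5 64-68 |
Completion: T1=39  T2=29  T3=64  T4=57  T5=68  T6=26
Turnaround (C−A): T1=39  T2=28  T3=61  T4=53  T5=60  T6=16

7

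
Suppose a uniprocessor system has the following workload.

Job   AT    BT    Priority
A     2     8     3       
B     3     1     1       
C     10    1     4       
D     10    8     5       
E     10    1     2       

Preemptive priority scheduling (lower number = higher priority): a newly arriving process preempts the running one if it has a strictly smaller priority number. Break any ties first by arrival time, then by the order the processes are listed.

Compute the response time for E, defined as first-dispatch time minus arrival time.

0

Gantt: | idle 0-2 | A 2-3 | B 3-4 | A 4-10 | E 10-11 | A 11-12 | C 12-13 | D 13-21 |
Completion: A=12  B=4  C=13  D=21  E=11
Response(E) = first start − arrival = 10 − 10 = 0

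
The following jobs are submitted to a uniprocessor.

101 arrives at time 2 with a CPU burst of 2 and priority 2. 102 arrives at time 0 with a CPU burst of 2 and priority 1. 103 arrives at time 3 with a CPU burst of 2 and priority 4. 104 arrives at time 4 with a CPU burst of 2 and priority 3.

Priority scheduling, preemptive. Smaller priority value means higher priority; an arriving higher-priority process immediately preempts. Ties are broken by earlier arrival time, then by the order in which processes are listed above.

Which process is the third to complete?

104

Timeline: | 102 0-2 | 101 2-4 | 104 4-6 | 103 6-8 |
Completion: 101=4  102=2  103=8  104=6
Turnaround (C−A): 101=2  102=2  103=5  104=2
Finish order: 102 → 101 → 104 → 103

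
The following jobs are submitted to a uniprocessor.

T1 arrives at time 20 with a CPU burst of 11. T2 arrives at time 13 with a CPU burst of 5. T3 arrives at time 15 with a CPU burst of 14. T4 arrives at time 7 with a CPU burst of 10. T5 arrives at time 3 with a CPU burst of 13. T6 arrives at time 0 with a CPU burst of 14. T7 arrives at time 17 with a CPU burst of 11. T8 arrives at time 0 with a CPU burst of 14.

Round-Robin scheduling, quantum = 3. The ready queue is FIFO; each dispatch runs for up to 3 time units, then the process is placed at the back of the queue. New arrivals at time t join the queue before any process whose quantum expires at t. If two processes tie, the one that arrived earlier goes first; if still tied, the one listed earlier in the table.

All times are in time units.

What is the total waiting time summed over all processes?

460

Timeline: | T6 0-3 | T8 3-6 | T5 6-9 | T6 9-12 | T8 12-15 | T4 15-18 | T5 18-21 | T6 21-24 | T2 24-27 | T3 27-30 | T8 30-33 | T7 33-36 | T4 36-39 | T1 39-42 | T5 42-45 | T6 45-48 | T2 48-50 | T3 50-53 | T8 53-56 | T7 56-59 | T4 59-62 | T1 62-65 | T5 65-68 | T6 68-70 | T3 70-73 | T8 73-75 | T7 75-78 | T4 78-79 | T1 79-82 | T5 82-83 | T3 83-86 | T7 86-88 | T1 88-90 | T3 90-92 |
Completion: T1=90  T2=50  T3=92  T4=79  T5=83  T6=70  T7=88  T8=75
Waiting = turnaround − burst: T1=59, T2=32, T3=63, T4=62, T5=67, T6=56, T7=60, T8=61
Total waiting = 59 + 32 + 63 + 62 + 67 + 56 + 60 + 61 = 460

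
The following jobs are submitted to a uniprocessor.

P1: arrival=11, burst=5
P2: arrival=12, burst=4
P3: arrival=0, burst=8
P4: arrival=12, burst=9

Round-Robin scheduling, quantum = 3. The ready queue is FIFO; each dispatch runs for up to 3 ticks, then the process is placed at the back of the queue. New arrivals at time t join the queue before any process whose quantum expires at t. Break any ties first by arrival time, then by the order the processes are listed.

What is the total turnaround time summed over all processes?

47

Schedule: | P3 0-8 | idle 8-11 | P1 11-14 | P2 14-17 | P4 17-20 | P1 20-22 | P2 22-23 | P4 23-29 |
Completion: P1=22  P2=23  P3=8  P4=29
Turnaround (C−A): P1=11  P2=11  P3=8  P4=17
Turnaround = completion − arrival: P1=11, P2=11, P3=8, P4=17
Total turnaround = 11 + 11 + 8 + 17 = 47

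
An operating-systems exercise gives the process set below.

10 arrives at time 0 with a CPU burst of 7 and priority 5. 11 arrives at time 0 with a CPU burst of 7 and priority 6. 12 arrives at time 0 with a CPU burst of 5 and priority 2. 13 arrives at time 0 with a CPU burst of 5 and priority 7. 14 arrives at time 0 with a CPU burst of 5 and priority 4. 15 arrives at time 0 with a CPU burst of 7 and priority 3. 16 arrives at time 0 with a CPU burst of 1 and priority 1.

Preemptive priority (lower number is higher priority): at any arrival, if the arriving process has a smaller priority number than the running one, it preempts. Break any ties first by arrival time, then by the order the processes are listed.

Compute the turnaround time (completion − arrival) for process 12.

6

Schedule: | 16 0-1 | 12 1-6 | 15 6-13 | 14 13-18 | 10 18-25 | 11 25-32 | 13 32-37 |
Completion: 10=25  11=32  12=6  13=37  14=18  15=13  16=1
Turnaround(12) = completion − arrival = 6 − 0 = 6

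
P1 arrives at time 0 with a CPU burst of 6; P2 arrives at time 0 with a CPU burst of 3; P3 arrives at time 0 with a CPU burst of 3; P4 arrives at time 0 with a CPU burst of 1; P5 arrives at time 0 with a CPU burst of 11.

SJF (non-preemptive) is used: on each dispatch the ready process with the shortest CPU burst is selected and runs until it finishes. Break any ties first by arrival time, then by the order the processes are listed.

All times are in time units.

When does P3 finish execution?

7

Schedule: | P4 0-1 | P2 1-4 | P3 4-7 | P1 7-13 | P5 13-24 |
Completion: P1=13  P2=4  P3=7  P4=1  P5=24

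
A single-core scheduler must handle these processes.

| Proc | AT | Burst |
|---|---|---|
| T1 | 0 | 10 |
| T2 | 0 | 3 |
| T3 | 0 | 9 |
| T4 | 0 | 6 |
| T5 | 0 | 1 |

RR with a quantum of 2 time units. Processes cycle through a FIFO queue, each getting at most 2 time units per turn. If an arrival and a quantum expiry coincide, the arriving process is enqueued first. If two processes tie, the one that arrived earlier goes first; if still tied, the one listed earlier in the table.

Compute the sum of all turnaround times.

100

Timeline: | T1 0-2 | T2 2-4 | T3 4-6 | T4 6-8 | T5 8-9 | T1 9-11 | T2 11-12 | T3 12-14 | T4 14-16 | T1 16-18 | T3 18-20 | T4 20-22 | T1 22-24 | T3 24-26 | T1 26-28 | T3 28-29 |
Completion: T1=28  T2=12  T3=29  T4=22  T5=9
Turnaround = completion − arrival: T1=28, T2=12, T3=29, T4=22, T5=9
Total turnaround = 28 + 12 + 29 + 22 + 9 = 100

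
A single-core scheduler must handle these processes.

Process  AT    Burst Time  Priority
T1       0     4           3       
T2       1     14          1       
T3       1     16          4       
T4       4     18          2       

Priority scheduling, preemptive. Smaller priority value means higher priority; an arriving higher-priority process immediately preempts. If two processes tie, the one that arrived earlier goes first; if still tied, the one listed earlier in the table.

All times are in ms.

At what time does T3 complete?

52

Gantt: | T1 0-1 | T2 1-15 | T4 15-33 | T1 33-36 | T3 36-52 |
Completion: T1=36  T2=15  T3=52  T4=33
Turnaround (C−A): T1=36  T2=14  T3=51  T4=29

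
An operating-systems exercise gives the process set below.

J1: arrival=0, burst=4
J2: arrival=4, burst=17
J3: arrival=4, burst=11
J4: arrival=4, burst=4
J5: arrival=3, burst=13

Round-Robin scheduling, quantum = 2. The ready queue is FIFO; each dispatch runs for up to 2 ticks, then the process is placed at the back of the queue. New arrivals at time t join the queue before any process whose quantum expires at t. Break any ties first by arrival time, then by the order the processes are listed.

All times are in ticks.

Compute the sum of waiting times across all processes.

96

Timeline: | J1 0-4 | J5 4-6 | J2 6-8 | J3 8-10 | J4 10-12 | J5 12-14 | J2 14-16 | J3 16-18 | J4 18-20 | J5 20-22 | J2 22-24 | J3 24-26 | J5 26-28 | J2 28-30 | J3 30-32 | J5 32-34 | J2 34-36 | J3 36-38 | J5 38-40 | J2 40-42 | J3 42-43 | J5 43-44 | J2 44-49 |
Completion: J1=4  J2=49  J3=43  J4=20  J5=44
Turnaround (C−A): J1=4  J2=45  J3=39  J4=16  J5=41
Waiting = turnaround − burst: J1=0, J2=28, J3=28, J4=12, J5=28
Total waiting = 0 + 28 + 28 + 12 + 28 = 96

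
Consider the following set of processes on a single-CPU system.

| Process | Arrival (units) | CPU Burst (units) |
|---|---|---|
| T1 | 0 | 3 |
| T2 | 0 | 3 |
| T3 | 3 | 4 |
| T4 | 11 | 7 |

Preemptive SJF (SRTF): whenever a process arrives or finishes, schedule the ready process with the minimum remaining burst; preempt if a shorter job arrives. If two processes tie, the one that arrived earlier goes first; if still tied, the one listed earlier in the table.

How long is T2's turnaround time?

6

Gantt: | T1 0-3 | T2 3-6 | T3 6-10 | idle 10-11 | T4 11-18 |
Completion: T1=3  T2=6  T3=10  T4=18
Turnaround(T2) = completion − arrival = 6 − 0 = 6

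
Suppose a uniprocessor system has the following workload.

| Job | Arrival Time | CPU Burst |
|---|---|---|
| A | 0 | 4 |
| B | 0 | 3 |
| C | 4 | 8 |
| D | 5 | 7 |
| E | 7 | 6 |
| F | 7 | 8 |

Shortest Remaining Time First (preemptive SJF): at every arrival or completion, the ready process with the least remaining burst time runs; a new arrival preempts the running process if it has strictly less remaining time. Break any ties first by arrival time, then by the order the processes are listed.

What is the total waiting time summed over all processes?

Timeline: | B 0-3 | A 3-7 | E 7-13 | D 13-20 | C 20-28 | F 28-36 |
Completion: A=7  B=3  C=28  D=20  E=13  F=36
Turnaround (C−A): A=7  B=3  C=24  D=15  E=6  F=29
Waiting = turnaround − burst: A=3, B=0, C=16, D=8, E=0, F=21
Total waiting = 3 + 0 + 16 + 8 + 0 + 21 = 48

48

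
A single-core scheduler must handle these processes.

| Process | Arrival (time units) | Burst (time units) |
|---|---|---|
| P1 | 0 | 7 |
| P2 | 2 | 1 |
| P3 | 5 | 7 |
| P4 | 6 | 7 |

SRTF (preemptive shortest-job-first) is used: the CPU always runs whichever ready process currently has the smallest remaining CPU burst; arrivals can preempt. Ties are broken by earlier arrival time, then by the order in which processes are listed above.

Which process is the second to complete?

Schedule: | P1 0-2 | P2 2-3 | P1 3-8 | P3 8-15 | P4 15-22 |
Completion: P1=8  P2=3  P3=15  P4=22
Turnaround (C−A): P1=8  P2=1  P3=10  P4=16
Finish order: P2 → P1 → P3 → P4

P1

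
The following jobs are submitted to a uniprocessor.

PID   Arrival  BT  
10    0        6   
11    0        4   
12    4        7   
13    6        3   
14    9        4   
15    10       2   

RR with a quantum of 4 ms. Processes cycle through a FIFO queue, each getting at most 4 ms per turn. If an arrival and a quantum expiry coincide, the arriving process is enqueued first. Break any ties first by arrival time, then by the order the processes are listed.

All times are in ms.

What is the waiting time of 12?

Timeline: | 10 0-4 | 11 4-8 | 12 8-12 | 10 12-14 | 13 14-17 | 14 17-21 | 15 21-23 | 12 23-26 |
Completion: 10=14  11=8  12=26  13=17  14=21  15=23
Waiting(12) = turnaround − burst = 22 − 7 = 15

15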